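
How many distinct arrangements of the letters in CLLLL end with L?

With the last slot taken by L, it remains to arrange the other 4 letters (CLLL).
Those 4 letters have L appearing 3 times, giving (4)!/(3!) = 4.

4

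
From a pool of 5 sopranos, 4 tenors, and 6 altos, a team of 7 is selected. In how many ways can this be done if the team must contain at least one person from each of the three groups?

5949

With no constraint there are C(15,7) = 6435 possible selections.
Selections missing a whole group: no sopranos → C(10,7) = 120; no tenors → C(11,7) = 330; no altos → C(9,7) = 36.
Add back selections omitting two groups (i.e. drawn from a single group): C(5,7) + C(4,7) + C(6,7) = 0.
By inclusion–exclusion: 6435 − 486 + 0 = 5949.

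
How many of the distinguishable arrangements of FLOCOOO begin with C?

Fix C in the first position and arrange the remaining 6 letters.
Those 6 letters have O appearing 4 times, giving (6)!/(4!) = 30.

30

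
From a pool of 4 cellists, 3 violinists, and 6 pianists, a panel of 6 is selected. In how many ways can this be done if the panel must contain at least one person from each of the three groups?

1416

Unrestricted: C(13,6) = 1716 ways to pick any 6 of the 13.
Selections missing a whole group: no cellists → C(9,6) = 84; no violinists → C(10,6) = 210; no pianists → C(7,6) = 7.
Add back selections omitting two groups (i.e. drawn from a single group): C(4,6) + C(3,6) + C(6,6) = 1.
By inclusion–exclusion: 1716 − 301 + 1 = 1416.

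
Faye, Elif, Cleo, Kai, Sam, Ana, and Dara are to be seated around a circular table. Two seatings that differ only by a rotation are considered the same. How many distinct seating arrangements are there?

720

Fix one person's seat to break rotational symmetry; the remaining 6 people can be arranged in (6)! = 720 ways.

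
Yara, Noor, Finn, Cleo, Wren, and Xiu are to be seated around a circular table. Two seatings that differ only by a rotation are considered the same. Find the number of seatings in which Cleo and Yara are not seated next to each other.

All circular seatings of 6 people number (5)! = 120.
Those with Cleo next to Yara: fuse the pair into one unit and seat 5 units around a circle — 2·(4)! = 48.
Subtracting, 120 − 48 = 72.

72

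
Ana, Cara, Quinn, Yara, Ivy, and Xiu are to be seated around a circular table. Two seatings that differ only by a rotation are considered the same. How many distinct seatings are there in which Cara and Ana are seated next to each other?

48

Glue Cara and Ana into a block (2 internal orders). Seating 5 units around a circle gives (4)! arrangements.
So 2 × (4)! = 2 × 24 = 48.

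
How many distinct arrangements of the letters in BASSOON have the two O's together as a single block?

Treat the 2 copies of O as a single block. The multiset to arrange is then {OO, A, B, N, S, S}, 6 items in all.
That gives (6)!/(2!) = 360 arrangements.

360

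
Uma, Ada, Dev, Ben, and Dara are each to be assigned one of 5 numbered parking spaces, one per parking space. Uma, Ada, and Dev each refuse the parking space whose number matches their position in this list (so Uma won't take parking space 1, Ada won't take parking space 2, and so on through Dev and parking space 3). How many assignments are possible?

64

Let Aᵢ (for i ∈ {1, 2, 3}) be the placements that put person i in their forbidden parking space. Any j of these fix j positions, leaving (5−j)! ways to fill the rest, and there are C(3,j) ways to pick which j.
By inclusion–exclusion, the number of valid placements is Σ_{j=0}^{3} (−1)^j C(3,j)·(5−j)!.
Computing: 120 − 72 + 18 − 2 = 64.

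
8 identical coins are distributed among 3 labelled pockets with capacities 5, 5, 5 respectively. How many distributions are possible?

27

Ignoring the caps, the number of non-negative solutions to x_1+…+x_3 = 8 is C(10,2) = 45.
Subtract solutions that violate a single cap (substitute x_i' = x_i − (cap_i+1)): x_1 ≥ 6 gives C(4,2) = 6; x_2 ≥ 6 gives C(4,2) = 6; x_3 ≥ 6 gives C(4,2) = 6. Together 18.
No two caps can be exceeded simultaneously, so the pair terms are all 0.
By inclusion–exclusion the count is 45 − 18 + 0 = 27.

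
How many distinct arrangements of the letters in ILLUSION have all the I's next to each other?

Treat the 2 copies of I as a single block. The multiset to arrange is then {II, L, L, N, O, S, U}, 7 items in all.
That gives (7)!/(2!) = 2520 arrangements.

2520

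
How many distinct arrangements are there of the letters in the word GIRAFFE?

2520

GIRAFFE has 7 letters with F appearing twice.
The number of distinct arrangements is 7!/(2!) = 5040/2 = 2520.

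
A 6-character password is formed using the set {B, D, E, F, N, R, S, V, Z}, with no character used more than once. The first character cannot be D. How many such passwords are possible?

53760

The first character has 9−1 = 8 choices (anything except D).
The remaining 5 characters are filled from the other 8 symbols without repetition: 8 × 7 × 6 × 5 × 4 = 6720.
Total: 8 × 6720 = 53760.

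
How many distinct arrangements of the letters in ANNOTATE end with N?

1260

Fix N in the last position and arrange the remaining 7 letters.
Those 7 letters have A appearing twice and T appearing twice, giving (7)!/(2!·2!) = 1260.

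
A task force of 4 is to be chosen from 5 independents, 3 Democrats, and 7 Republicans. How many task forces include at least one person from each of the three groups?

630

With no constraint there are C(15,4) = 1365 possible selections.
Subtract selections that omit an entire group: no independents → C(10,4) = 210; no Democrats → C(12,4) = 495; no Republicans → C(8,4) = 70.
Add back selections omitting two groups (i.e. drawn from a single group): C(5,4) + C(3,4) + C(7,4) = 40.
By inclusion–exclusion: 1365 − 775 + 40 = 630.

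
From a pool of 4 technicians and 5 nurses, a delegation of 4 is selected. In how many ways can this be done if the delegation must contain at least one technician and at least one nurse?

120

Unrestricted: C(9,4) = 126 ways to pick any 4 of the 9.
Selections missing a whole group: no technicians → C(5,4) = 5; no nurses → C(4,4) = 1.
Both groups omitted at once is impossible, so 126 − 6 = 120.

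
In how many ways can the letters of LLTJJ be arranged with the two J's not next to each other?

18

There are 5!/(2!·2!) = 30 arrangements of LLTJJ in total.
Arrangements with the J's together: treat JJ as one letter, giving (4)!/(2!) = 12.
Hence 30 − 12 = 18.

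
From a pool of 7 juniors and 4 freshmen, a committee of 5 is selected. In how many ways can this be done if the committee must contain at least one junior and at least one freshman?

441

Unrestricted: C(11,5) = 462 ways to pick any 5 of the 11.
Selections missing a whole group: no juniors → C(4,5) = 0; no freshmen → C(7,5) = 21.
Both groups omitted at once is impossible, so 462 − 21 = 441.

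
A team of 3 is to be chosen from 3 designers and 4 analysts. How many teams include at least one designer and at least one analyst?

Total 3-person selections from all 7: C(7,3) = 35.
Subtract selections that omit an entire group: no designers → C(4,3) = 4; no analysts → C(3,3) = 1.
Both groups omitted at once is impossible, so 35 − 5 = 30.

30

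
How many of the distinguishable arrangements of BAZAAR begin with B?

20

Fix B in the first position and arrange the remaining 5 letters.
Those 5 letters have A appearing 3 times, giving (5)!/(3!) = 20.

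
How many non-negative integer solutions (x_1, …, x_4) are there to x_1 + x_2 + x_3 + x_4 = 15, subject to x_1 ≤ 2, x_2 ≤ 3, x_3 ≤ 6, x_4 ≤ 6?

Ignoring the caps, the number of non-negative solutions to x_1+…+x_4 = 15 is C(18,3) = 816.
Subtract solutions that violate a single cap (substitute x_i' = x_i − (cap_i+1)): x_1 ≥ 3 gives C(15,3) = 455; x_2 ≥ 4 gives C(14,3) = 364; x_3 ≥ 7 gives C(11,3) = 165; x_4 ≥ 7 gives C(11,3) = 165. Together 1149.
Add back pairs where two caps are both exceeded: 165 + 56 + 56 + 35 + 35 + 4 = 351.
Subtract triples: 4 + 4 + 0 + 0 = 8.
By inclusion–exclusion the count is 816 − 1149 + 351 − 8 = 10.

10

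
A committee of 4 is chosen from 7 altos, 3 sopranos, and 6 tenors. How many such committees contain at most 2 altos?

Split by how many altos are chosen (0 through 2).
Sum: C(7,0)·C(9,4) + C(7,1)·C(9,3) + C(7,2)·C(9,2) = 126 + 588 + 756 = 1470.

1470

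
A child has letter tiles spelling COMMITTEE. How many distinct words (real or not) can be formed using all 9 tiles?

Letter multiplicities in COMMITTEE: C×1, E×2, I×1, M×2, O×1, T×2.
Dividing 9! = 362880 by 2!·2!·2! = 8 for the repeated letters gives 45360.

45360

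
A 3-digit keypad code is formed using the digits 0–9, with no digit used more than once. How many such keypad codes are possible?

720

With no repetition, fill the 3 digits in order: 10 choices, then 9, down to 8.
10 × 9 × 8 = 720.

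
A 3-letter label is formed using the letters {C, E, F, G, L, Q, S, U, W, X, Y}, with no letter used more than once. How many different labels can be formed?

990

Choose and order 3 of the 11 symbols: the first letter has 11 options, the next 10, then 9.
That product is 11 × 10 × 9 = 990.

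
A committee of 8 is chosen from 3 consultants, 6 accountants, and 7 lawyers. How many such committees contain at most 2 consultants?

11583

Split by how many consultants are chosen (0 through 2).
Sum: C(3,0)·C(13,8) + C(3,1)·C(13,7) + C(3,2)·C(13,6) = 1287 + 5148 + 5148 = 11583.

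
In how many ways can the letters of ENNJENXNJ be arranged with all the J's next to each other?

Treat the 2 copies of J as a single block. The multiset to arrange is then {JJ, E, E, N, N, N, N, X}, 8 items in all.
That gives (8)!/(4!·2!) = 840 arrangements.

840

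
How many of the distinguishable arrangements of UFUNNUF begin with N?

60

With the first slot taken by N, it remains to arrange the other 6 letters (UFUNUF).
Those 6 letters have F appearing twice and U appearing 3 times, giving (6)!/(3!·2!) = 60.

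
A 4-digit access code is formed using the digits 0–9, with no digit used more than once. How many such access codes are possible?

5040

This is a permutation of 4 out of 10: P(10,4) = 10!/6!.
10 × 9 × 8 × 7 = 5040.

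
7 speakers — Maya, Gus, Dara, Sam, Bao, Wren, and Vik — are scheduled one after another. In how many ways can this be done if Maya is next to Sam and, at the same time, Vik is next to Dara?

Treat {Maya,Sam} as one block (2 orders) and {Vik,Dara} as another (2 orders).
That leaves 5 units to arrange: 2 × 2 × 5! = 4 × 120 = 480.

480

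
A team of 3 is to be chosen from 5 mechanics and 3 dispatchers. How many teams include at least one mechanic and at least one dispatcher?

Total 3-person selections from all 8: C(8,3) = 56.
Selections missing a whole group: no mechanics → C(3,3) = 1; no dispatchers → C(5,3) = 10.
Both groups omitted at once is impossible, so 56 − 11 = 45.

45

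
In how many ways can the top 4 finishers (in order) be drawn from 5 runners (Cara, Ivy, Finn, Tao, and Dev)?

This is an ordered selection of 4 from 5: P(5,4).
That gives 5 × 4 × 3 × 2 = 120.

120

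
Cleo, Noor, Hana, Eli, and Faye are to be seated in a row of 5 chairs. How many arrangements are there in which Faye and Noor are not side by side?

72

Of the 5! = 120 arrangements, those with Faye and Noor adjacent number 2 × 4! = 48 (treat the pair as a block with 2 internal orders).
Complementary counting: 120 − 48 = 72.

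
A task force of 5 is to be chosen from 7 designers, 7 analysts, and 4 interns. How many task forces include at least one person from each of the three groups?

With no constraint there are C(18,5) = 8568 possible selections.
Selections missing a whole group: no designers → C(11,5) = 462; no analysts → C(11,5) = 462; no interns → C(14,5) = 2002.
Add back selections omitting two groups (i.e. drawn from a single group): C(7,5) + C(7,5) + C(4,5) = 42.
By inclusion–exclusion: 8568 − 2926 + 42 = 5684.

5684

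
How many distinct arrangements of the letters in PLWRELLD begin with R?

840

With the first slot taken by R, it remains to arrange the other 7 letters (PLWELLD).
Those 7 letters have L appearing 3 times, giving (7)!/(3!) = 840.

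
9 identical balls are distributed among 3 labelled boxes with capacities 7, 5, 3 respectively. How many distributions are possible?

By stars and bars, unrestricted non-negative solutions to x_1+…+x_3 = 9 number C(9+2,2) = 55.
Subtract solutions that violate a single cap (substitute x_i' = x_i − (cap_i+1)): x_1 ≥ 8 gives C(3,2) = 3; x_2 ≥ 6 gives C(5,2) = 10; x_3 ≥ 4 gives C(7,2) = 21. Together 34.
No two caps can be exceeded simultaneously, so the pair terms are all 0.
By inclusion–exclusion the count is 55 − 34 + 0 = 21.

21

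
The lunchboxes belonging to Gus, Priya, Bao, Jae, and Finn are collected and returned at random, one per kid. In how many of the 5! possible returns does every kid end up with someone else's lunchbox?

44

Let Aᵢ be the assignments in which kid i gets their own lunchbox. We want the size of the complement of A₁∪…∪A_5.
By inclusion–exclusion this is Σ_{j=0}^{5} (−1)^j C(5,j)·(5−j)!.
Computing: 120 − 120 + 60 − 20 + 5 − 1 = 44.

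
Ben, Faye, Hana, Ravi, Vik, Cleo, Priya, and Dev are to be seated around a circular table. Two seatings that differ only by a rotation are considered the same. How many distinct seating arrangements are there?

5040

Around a circle, 8 distinct people have 8!/8 = (7)! = 5040 rotationally distinct seatings.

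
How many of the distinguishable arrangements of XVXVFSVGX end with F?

1120

Fix F in the last position and arrange the remaining 8 letters.
Those 8 letters have V appearing 3 times and X appearing 3 times, giving (8)!/(3!·3!) = 1120.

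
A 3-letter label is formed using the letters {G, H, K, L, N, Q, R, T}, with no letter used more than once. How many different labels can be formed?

This is a permutation of 3 out of 8: P(8,3) = 8!/5!.
8 × 7 × 6 = 336.

336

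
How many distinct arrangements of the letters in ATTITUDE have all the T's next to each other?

Treat the 3 copies of T as a single block. The multiset to arrange is then {TTT, A, D, E, I, U}, 6 items in all.
All 6 items are distinct, so there are (6)! = 720 arrangements.

720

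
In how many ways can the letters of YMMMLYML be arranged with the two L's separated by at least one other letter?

There are 8!/(4!·2!·2!) = 420 arrangements of YMMMLYML in total.
Arrangements with the L's together: treat LL as one letter, giving (7)!/(4!·2!) = 105.
Hence 420 − 105 = 315.

315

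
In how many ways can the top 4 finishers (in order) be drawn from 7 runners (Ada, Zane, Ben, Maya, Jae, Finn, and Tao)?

There are 7 choices for 1st place, 6 for 2nd, and so on down to 4 for position 4.
That gives 7 × 6 × 5 × 4 = 840.

840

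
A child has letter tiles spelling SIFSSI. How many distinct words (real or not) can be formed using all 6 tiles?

Letter multiplicities in SIFSSI: F×1, I×2, S×3.
So there are 6! / (3!·2!) = 60 distinguishable arrangements.

60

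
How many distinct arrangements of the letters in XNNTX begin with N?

12

With the first slot taken by N, it remains to arrange the other 4 letters (XNTX).
Those 4 letters have X appearing twice, giving (4)!/(2!) = 12.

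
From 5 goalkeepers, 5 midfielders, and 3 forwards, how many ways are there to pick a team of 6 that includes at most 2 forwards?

1596

Split by how many forwards are chosen (0 through 2).
Sum: C(3,0)·C(10,6) + C(3,1)·C(10,5) + C(3,2)·C(10,4) = 210 + 756 + 630 = 1596.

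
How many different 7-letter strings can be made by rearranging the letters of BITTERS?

2520

The 7 letters of BITTERS have repeats: T appearing twice.
The number of distinct arrangements is 7!/(2!) = 5040/2 = 2520.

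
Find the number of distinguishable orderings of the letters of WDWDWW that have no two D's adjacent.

10

There are 6!/(4!·2!) = 15 arrangements of WDWDWW in total.
Arrangements with the D's together: treat DD as one letter, giving (5)!/(4!) = 5.
Hence 15 − 5 = 10.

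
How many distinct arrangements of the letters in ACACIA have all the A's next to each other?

Treat the 3 copies of A as a single block. The multiset to arrange is then {AAA, C, C, I}, 4 items in all.
That gives (4)!/(2!) = 12 arrangements.

12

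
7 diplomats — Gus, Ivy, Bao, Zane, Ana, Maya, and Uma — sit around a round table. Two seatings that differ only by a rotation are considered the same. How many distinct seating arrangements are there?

Fix one person's seat to break rotational symmetry; the remaining 6 people can be arranged in (6)! = 720 ways.

720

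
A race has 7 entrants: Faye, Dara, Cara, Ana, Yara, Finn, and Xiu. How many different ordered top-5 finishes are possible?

There are 7 choices for 1st place, 6 for 2nd, and so on down to 3 for position 5.
That gives 7 × 6 × 5 × 4 × 3 = 2520.

2520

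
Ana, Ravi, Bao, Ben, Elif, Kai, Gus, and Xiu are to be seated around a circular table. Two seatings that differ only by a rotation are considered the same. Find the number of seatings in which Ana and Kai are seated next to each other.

Glue Ana and Kai into a block (2 internal orders). Seating 7 units around a circle gives (6)! arrangements.
So 2 × (6)! = 2 × 720 = 1440.

1440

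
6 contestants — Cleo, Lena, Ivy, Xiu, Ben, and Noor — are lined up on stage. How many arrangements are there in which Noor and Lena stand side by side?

240

Place the 4 others and the Noor-Lena pair as 5 objects in a line; the pair has 2 internal arrangements.
So the count is 2·(5)! = 240.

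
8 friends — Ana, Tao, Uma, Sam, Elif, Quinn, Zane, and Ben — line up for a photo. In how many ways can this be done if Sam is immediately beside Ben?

Glue Sam and Ben into one block (2 internal orders), leaving 7 units to arrange in a row.
So the count is 2·(7)! = 10080.

10080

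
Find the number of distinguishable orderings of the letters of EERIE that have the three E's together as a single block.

6

Treat the 3 copies of E as a single block. The multiset to arrange is then {EEE, I, R}, 3 items in all.
All 3 items are distinct, so there are (3)! = 6 arrangements.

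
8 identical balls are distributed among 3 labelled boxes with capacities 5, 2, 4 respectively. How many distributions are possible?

9

Ignoring the caps, the number of non-negative solutions to x_1+…+x_3 = 8 is C(10,2) = 45.
Subtract solutions that violate a single cap (substitute x_i' = x_i − (cap_i+1)): x_1 ≥ 6 gives C(4,2) = 6; x_2 ≥ 3 gives C(7,2) = 21; x_3 ≥ 5 gives C(5,2) = 10. Together 37.
Add back pairs where two caps are both exceeded: 0 + 0 + 1 = 1.
By inclusion–exclusion the count is 45 − 37 + 1 = 9.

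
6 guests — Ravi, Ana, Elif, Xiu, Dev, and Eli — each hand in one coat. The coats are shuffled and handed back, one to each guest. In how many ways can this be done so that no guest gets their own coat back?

This is the derangement count D_6: permutations of 6 items with no fixed point.
By inclusion–exclusion this is Σ_{j=0}^{6} (−1)^j C(6,j)·(6−j)!.
Computing: 720 − 720 + 360 − 120 + 30 − 6 + 1 = 265.

265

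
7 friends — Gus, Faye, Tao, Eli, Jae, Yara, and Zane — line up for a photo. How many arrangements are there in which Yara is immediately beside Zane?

1440

Place the 5 others and the Yara-Zane pair as 6 objects in a line; the pair has 2 internal arrangements.
So the count is 2·(6)! = 1440.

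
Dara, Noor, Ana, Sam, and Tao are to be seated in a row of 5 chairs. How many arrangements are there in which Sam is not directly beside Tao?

There are 5! = 120 arrangements in all. If Sam and Tao are adjacent, merging them into one block gives 2·(4)! = 48 arrangements.
Complementary counting: 120 − 48 = 72.

72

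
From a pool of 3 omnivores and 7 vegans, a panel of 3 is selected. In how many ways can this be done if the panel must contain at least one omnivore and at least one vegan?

Unrestricted: C(10,3) = 120 ways to pick any 3 of the 10.
Selections missing a whole group: no omnivores → C(7,3) = 35; no vegans → C(3,3) = 1.
Both groups omitted at once is impossible, so 120 − 36 = 84.

84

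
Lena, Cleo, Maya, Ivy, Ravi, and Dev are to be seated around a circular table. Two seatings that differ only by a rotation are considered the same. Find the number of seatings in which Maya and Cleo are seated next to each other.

Glue Maya and Cleo into a block (2 internal orders). Seating 5 units around a circle gives (4)! arrangements.
So 2 × (4)! = 2 × 24 = 48.

48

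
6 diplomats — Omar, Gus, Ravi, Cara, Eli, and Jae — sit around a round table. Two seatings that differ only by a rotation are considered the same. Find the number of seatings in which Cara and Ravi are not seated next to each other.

72

Without the restriction there are (5)! = 120 seatings.
Seatings with Cara beside Ravi: treat them as a block with 2 internal orders, giving 2 × (4)! = 48.
Subtracting, 120 − 48 = 72.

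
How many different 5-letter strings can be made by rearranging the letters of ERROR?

The 5 letters of ERROR have repeats: R appearing 3 times.
Dividing 5! = 120 by 3! = 6 for the repeated letters gives 20.

20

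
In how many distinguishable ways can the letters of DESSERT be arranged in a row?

1260

Letter multiplicities in DESSERT: D×1, E×2, R×1, S×2, T×1.
Dividing 7! = 5040 by 2!·2! = 4 for the repeated letters gives 1260.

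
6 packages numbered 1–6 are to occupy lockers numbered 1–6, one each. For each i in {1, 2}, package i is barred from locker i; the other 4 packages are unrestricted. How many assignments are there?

Let Aᵢ (for i ∈ {1, 2}) be the placements that put package i in its forbidden locker. Any j of these fix j positions, leaving (6−j)! ways to fill the rest, and there are C(2,j) ways to pick which j.
By inclusion–exclusion, the number of valid placements is Σ_{j=0}^{2} (−1)^j C(2,j)·(6−j)!.
Computing: 720 − 240 + 24 = 504.

504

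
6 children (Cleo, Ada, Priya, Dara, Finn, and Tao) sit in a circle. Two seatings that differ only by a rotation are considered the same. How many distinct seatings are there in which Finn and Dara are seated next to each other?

48

Glue Finn and Dara into a block (2 internal orders). Seating 5 units around a circle gives (4)! arrangements.
So 2 × (4)! = 2 × 24 = 48.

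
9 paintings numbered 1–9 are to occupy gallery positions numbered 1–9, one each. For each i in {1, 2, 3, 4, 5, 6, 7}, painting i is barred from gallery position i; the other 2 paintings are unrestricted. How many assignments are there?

165016

Let Aᵢ (for 1 ≤ i ≤ 7) be the placements that put painting i in its forbidden gallery position. Any j of these fix j positions, leaving (9−j)! ways to fill the rest, and there are C(7,j) ways to pick which j.
By inclusion–exclusion, the number of valid placements is Σ_{j=0}^{7} (−1)^j C(7,j)·(9−j)!.
Computing: 362880 − 282240 + 105840 − 25200 + 4200 − 504 + 42 − 2 = 165016.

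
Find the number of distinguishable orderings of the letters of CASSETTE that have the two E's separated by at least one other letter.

3780

There are 8!/(2!·2!·2!) = 5040 arrangements of CASSETTE in total.
If the two E's are adjacent, glue them into one block, leaving 7 items to arrange: (7)!/(2!·2!) = 1260 ways.
Subtracting, 5040 − 1260 = 3780 arrangements keep the E's apart.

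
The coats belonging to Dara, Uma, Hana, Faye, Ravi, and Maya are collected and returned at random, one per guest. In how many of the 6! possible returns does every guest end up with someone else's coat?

Count assignments avoiding every fixed point. For any j of the 6 guests fixed to their own coat, the other 6−j can be arranged in (6−j)! ways.
By inclusion–exclusion this is Σ_{j=0}^{6} (−1)^j C(6,j)·(6−j)!.
Computing: 720 − 720 + 360 − 120 + 30 − 6 + 1 = 265.

265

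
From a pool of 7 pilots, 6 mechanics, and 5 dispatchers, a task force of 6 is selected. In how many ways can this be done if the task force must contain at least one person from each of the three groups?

Total 6-person selections from all 18: C(18,6) = 18564.
Selections missing a whole group: no pilots → C(11,6) = 462; no mechanics → C(12,6) = 924; no dispatchers → C(13,6) = 1716.
Add back selections omitting two groups (i.e. drawn from a single group): C(7,6) + C(6,6) + C(5,6) = 8.
By inclusion–exclusion: 18564 − 3102 + 8 = 15470.

15470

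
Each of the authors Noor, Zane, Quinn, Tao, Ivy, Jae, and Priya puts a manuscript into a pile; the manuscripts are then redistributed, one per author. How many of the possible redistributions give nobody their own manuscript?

Count assignments avoiding every fixed point. For any j of the 7 authors fixed to their own manuscript, the other 7−j can be arranged in (7−j)! ways.
By inclusion–exclusion this is Σ_{j=0}^{7} (−1)^j C(7,j)·(7−j)!.
Computing: 5040 − 5040 + 2520 − 840 + 210 − 42 + 7 − 1 = 1854.

1854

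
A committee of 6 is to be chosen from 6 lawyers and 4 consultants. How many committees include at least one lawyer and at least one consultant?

209

Unrestricted: C(10,6) = 210 ways to pick any 6 of the 10.
Subtract selections that omit an entire group: no lawyers → C(4,6) = 0; no consultants → C(6,6) = 1.
Both groups omitted at once is impossible, so 210 − 1 = 209.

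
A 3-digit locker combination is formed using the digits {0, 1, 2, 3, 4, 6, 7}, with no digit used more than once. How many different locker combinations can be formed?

210

This is a permutation of 3 out of 7: P(7,3) = 7!/4!.
7 × 6 × 5 = 210.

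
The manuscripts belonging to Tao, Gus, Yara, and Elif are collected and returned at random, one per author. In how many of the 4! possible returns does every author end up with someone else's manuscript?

9

Let Aᵢ be the assignments in which author i gets their own manuscript. We want the size of the complement of A₁∪…∪A_4.
By inclusion–exclusion this is Σ_{j=0}^{4} (−1)^j C(4,j)·(4−j)!.
Computing: 24 − 24 + 12 − 4 + 1 = 9.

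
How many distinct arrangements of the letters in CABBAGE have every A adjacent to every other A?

360

Treat the 2 copies of A as a single block. The multiset to arrange is then {AA, B, B, C, E, G}, 6 items in all.
That gives (6)!/(2!) = 360 arrangements.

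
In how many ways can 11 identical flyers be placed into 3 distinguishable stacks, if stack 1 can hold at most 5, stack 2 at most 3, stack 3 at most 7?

By stars and bars, unrestricted non-negative solutions to x_1+…+x_3 = 11 number C(11+2,2) = 78.
Subtract solutions that violate a single cap (substitute x_i' = x_i − (cap_i+1)): x_1 ≥ 6 gives C(7,2) = 21; x_2 ≥ 4 gives C(9,2) = 36; x_3 ≥ 8 gives C(5,2) = 10. Together 67.
Add back pairs where two caps are both exceeded: 3 + 0 + 0 = 3.
By inclusion–exclusion the count is 78 − 67 + 3 = 14.

14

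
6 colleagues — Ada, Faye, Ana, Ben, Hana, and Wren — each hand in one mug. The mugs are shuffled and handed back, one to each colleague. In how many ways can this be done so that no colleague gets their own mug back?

265

Let Aᵢ be the assignments in which colleague i gets their own mug. We want the size of the complement of A₁∪…∪A_6.
By inclusion–exclusion this is Σ_{j=0}^{6} (−1)^j C(6,j)·(6−j)!.
Computing: 720 − 720 + 360 − 120 + 30 − 6 + 1 = 265.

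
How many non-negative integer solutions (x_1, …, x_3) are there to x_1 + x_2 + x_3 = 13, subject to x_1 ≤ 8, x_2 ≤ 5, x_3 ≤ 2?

6

By stars and bars, unrestricted non-negative solutions to x_1+…+x_3 = 13 number C(13+2,2) = 105.
Subtract solutions that violate a single cap (substitute x_i' = x_i − (cap_i+1)): x_1 ≥ 9 gives C(6,2) = 15; x_2 ≥ 6 gives C(9,2) = 36; x_3 ≥ 3 gives C(12,2) = 66. Together 117.
Add back pairs where two caps are both exceeded: 0 + 3 + 15 = 18.
By inclusion–exclusion the count is 105 − 117 + 18 = 6.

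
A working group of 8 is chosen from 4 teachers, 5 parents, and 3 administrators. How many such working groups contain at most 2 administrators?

369

Split by how many administrators are chosen (0 through 2).
Sum: C(3,0)·C(9,8) + C(3,1)·C(9,7) + C(3,2)·C(9,6) = 9 + 108 + 252 = 369.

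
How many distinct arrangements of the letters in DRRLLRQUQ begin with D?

1680

Fix D in the first position and arrange the remaining 8 letters.
Those 8 letters have L appearing twice, Q appearing twice, and R appearing 3 times, giving (8)!/(3!·2!·2!) = 1680.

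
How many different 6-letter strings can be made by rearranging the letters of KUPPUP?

The 6 letters of KUPPUP have repeats: P appearing 3 times and U appearing twice.
Dividing 6! = 720 by 3!·2! = 12 for the repeated letters gives 60.

60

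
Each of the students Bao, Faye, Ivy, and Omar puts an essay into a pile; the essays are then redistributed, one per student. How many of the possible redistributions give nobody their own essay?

9

Let Aᵢ be the assignments in which student i gets their own essay. We want the size of the complement of A₁∪…∪A_4.
By inclusion–exclusion this is Σ_{j=0}^{4} (−1)^j C(4,j)·(4−j)!.
Computing: 24 − 24 + 12 − 4 + 1 = 9.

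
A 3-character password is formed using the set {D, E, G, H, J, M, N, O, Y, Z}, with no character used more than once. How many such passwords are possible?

This is a permutation of 3 out of 10: P(10,3) = 10!/7!.
That product is 10 × 9 × 8 = 720.

720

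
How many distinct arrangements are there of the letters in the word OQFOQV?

Letter multiplicities in OQFOQV: F×1, O×2, Q×2, V×1.
So there are 6! / (2!·2!) = 180 distinguishable arrangements.

180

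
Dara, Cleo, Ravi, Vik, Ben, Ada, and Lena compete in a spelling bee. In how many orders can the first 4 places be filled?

840

There are 7 choices for 1st place, 6 for 2nd, and so on down to 4 for position 4.
That gives 7 × 6 × 5 × 4 = 840.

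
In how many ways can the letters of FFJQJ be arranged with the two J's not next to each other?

18

There are 5!/(2!·2!) = 30 arrangements of FFJQJ in total.
Arrangements with the J's together: treat JJ as one letter, giving (4)!/(2!) = 12.
Subtracting, 30 − 12 = 18 arrangements keep the J's apart.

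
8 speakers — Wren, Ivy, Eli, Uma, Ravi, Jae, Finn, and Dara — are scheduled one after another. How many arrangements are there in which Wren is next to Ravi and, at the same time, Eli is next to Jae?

2880

Treat {Wren,Ravi} as one block (2 orders) and {Eli,Jae} as another (2 orders).
That leaves 6 units to arrange: 2 × 2 × 6! = 4 × 720 = 2880.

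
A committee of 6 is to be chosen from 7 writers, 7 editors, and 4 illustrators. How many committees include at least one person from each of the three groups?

14651

Total 6-person selections from all 18: C(18,6) = 18564.
Subtract selections that omit an entire group: no writers → C(11,6) = 462; no editors → C(11,6) = 462; no illustrators → C(14,6) = 3003.
Add back selections omitting two groups (i.e. drawn from a single group): C(7,6) + C(7,6) + C(4,6) = 14.
By inclusion–exclusion: 18564 − 3927 + 14 = 14651.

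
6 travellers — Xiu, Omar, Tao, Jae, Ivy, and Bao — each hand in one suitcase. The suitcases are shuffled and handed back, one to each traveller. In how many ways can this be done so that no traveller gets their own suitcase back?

265

Count assignments avoiding every fixed point. For any j of the 6 travellers fixed to their own suitcase, the other 6−j can be arranged in (6−j)! ways.
By inclusion–exclusion this is Σ_{j=0}^{6} (−1)^j C(6,j)·(6−j)!.
Computing: 720 − 720 + 360 − 120 + 30 − 6 + 1 = 265.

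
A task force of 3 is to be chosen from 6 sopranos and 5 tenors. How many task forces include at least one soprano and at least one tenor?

Unrestricted: C(11,3) = 165 ways to pick any 3 of the 11.
Subtract selections that omit an entire group: no sopranos → C(5,3) = 10; no tenors → C(6,3) = 20.
Both groups omitted at once is impossible, so 165 − 30 = 135.

135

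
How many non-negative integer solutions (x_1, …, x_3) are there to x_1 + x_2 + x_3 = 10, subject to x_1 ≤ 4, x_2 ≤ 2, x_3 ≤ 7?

Ignoring the caps, the number of non-negative solutions to x_1+…+x_3 = 10 is C(12,2) = 66.
Subtract solutions that violate a single cap (substitute x_i' = x_i − (cap_i+1)): x_1 ≥ 5 gives C(7,2) = 21; x_2 ≥ 3 gives C(9,2) = 36; x_3 ≥ 8 gives C(4,2) = 6. Together 63.
Add back pairs where two caps are both exceeded: 6 + 0 + 0 = 6.
By inclusion–exclusion the count is 66 − 63 + 6 = 9.

9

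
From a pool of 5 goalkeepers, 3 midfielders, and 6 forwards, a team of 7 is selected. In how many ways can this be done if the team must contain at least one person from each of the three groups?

3058

Total 7-person selections from all 14: C(14,7) = 3432.
Subtract selections that omit an entire group: no goalkeepers → C(9,7) = 36; no midfielders → C(11,7) = 330; no forwards → C(8,7) = 8.
Add back selections omitting two groups (i.e. drawn from a single group): C(5,7) + C(3,7) + C(6,7) = 0.
By inclusion–exclusion: 3432 − 374 + 0 = 3058.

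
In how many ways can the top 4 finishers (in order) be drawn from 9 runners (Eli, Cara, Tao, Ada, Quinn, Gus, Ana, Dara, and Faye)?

This is an ordered selection of 4 from 9: P(9,4).
That gives 9 × 8 × 7 × 6 = 3024.

3024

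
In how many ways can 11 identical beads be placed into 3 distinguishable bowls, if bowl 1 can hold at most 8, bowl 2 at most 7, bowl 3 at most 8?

Ignoring the caps, the number of non-negative solutions to x_1+…+x_3 = 11 is C(13,2) = 78.
Subtract solutions that violate a single cap (substitute x_i' = x_i − (cap_i+1)): x_1 ≥ 9 gives C(4,2) = 6; x_2 ≥ 8 gives C(5,2) = 10; x_3 ≥ 9 gives C(4,2) = 6. Together 22.
No two caps can be exceeded simultaneously, so the pair terms are all 0.
By inclusion–exclusion the count is 78 − 22 + 0 = 56.

56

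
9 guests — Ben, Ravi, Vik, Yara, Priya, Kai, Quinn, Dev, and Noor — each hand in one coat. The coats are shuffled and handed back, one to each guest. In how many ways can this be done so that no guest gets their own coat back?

This is the derangement count D_9: permutations of 9 items with no fixed point.
By inclusion–exclusion this is Σ_{j=0}^{9} (−1)^j C(9,j)·(9−j)!.
Computing: 362880 − 362880 + 181440 − 60480 + 15120 − 3024 + 504 − 72 + 9 − 1 = 133496.

133496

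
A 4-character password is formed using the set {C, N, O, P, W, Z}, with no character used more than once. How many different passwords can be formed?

360

With no repetition, fill the 4 characters in order: 6 choices, then 5, down to 3.
6 × 5 × 4 × 3 = 360.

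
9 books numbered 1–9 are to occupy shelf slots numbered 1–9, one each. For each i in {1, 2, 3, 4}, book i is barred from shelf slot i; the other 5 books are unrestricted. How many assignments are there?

229080

Let Aᵢ (for 1 ≤ i ≤ 4) be the placements that put book i in its forbidden shelf slot. Any j of these fix j positions, leaving (9−j)! ways to fill the rest, and there are C(4,j) ways to pick which j.
By inclusion–exclusion, the number of valid placements is Σ_{j=0}^{4} (−1)^j C(4,j)·(9−j)!.
Computing: 362880 − 161280 + 30240 − 2880 + 120 = 229080.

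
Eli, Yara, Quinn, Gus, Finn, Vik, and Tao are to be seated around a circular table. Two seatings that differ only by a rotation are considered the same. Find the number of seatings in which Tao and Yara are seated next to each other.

Treat {Tao, Yara} as one unit (2 internal orders) and seat the resulting 6 units around the table: (5)! circular arrangements.
So 2 × (5)! = 2 × 120 = 240.

240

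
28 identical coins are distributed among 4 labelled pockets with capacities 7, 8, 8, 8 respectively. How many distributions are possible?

By stars and bars, unrestricted non-negative solutions to x_1+…+x_4 = 28 number C(28+3,3) = 4495.
Subtract solutions that violate a single cap (substitute x_i' = x_i − (cap_i+1)): x_1 ≥ 8 gives C(23,3) = 1771; x_2 ≥ 9 gives C(22,3) = 1540; x_3 ≥ 9 gives C(22,3) = 1540; x_4 ≥ 9 gives C(22,3) = 1540. Together 6391.
Add back pairs where two caps are both exceeded: 364 + 364 + 364 + 286 + 286 + 286 = 1950.
Subtract triples: 10 + 10 + 10 + 4 = 34.
By inclusion–exclusion the count is 4495 − 6391 + 1950 − 34 = 20.

20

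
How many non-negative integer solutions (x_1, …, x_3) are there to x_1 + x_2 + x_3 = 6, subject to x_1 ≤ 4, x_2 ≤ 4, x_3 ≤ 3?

By stars and bars, unrestricted non-negative solutions to x_1+…+x_3 = 6 number C(6+2,2) = 28.
Subtract solutions that violate a single cap (substitute x_i' = x_i − (cap_i+1)): x_1 ≥ 5 gives C(3,2) = 3; x_2 ≥ 5 gives C(3,2) = 3; x_3 ≥ 4 gives C(4,2) = 6. Together 12.
No two caps can be exceeded simultaneously, so the pair terms are all 0.
By inclusion–exclusion the count is 28 − 12 + 0 = 16.

16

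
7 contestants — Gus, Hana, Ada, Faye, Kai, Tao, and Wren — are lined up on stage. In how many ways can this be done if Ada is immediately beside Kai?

Glue Ada and Kai into one block (2 internal orders), leaving 6 units to arrange in a row.
That gives 2 × 6! = 2 × 720 = 1440.

1440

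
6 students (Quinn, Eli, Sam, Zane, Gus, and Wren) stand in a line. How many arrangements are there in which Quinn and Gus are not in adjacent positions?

480

There are 6! = 720 arrangements in all. If Quinn and Gus are adjacent, merging them into one block gives 2·(5)! = 240 arrangements.
Complementary counting: 720 − 240 = 480.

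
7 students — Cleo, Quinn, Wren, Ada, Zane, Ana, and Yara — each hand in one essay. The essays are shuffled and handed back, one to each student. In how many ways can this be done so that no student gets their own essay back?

1854

This is the derangement count D_7: permutations of 7 items with no fixed point.
By inclusion–exclusion this is Σ_{j=0}^{7} (−1)^j C(7,j)·(7−j)!.
Computing: 5040 − 5040 + 2520 − 840 + 210 − 42 + 7 − 1 = 1854.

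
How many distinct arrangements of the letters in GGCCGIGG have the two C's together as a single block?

Treat the 2 copies of C as a single block. The multiset to arrange is then {CC, G, G, G, G, G, I}, 7 items in all.
That gives (7)!/(5!) = 42 arrangements.

42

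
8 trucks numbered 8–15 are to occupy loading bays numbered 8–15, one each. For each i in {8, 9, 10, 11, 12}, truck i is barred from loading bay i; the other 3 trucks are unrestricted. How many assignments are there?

Let Aᵢ (for 8 ≤ i ≤ 12) be the placements that put truck i in its forbidden loading bay. Any j of these fix j positions, leaving (8−j)! ways to fill the rest, and there are C(5,j) ways to pick which j.
By inclusion–exclusion, the number of valid placements is Σ_{j=0}^{5} (−1)^j C(5,j)·(8−j)!.
Computing: 40320 − 25200 + 7200 − 1200 + 120 − 6 = 21234.

21234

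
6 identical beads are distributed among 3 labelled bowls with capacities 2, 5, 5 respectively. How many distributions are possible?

By stars and bars, unrestricted non-negative solutions to x_1+…+x_3 = 6 number C(6+2,2) = 28.
Subtract solutions that violate a single cap (substitute x_i' = x_i − (cap_i+1)): x_1 ≥ 3 gives C(5,2) = 10; x_2 ≥ 6 gives C(2,2) = 1; x_3 ≥ 6 gives C(2,2) = 1. Together 12.
No two caps can be exceeded simultaneously, so the pair terms are all 0.
By inclusion–exclusion the count is 28 − 12 + 0 = 16.

16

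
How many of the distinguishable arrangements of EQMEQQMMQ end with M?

420

With the last slot taken by M, it remains to arrange the other 8 letters (EQEQQMMQ).
Those 8 letters have E appearing twice, M appearing twice, and Q appearing 4 times, giving (8)!/(4!·2!·2!) = 420.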